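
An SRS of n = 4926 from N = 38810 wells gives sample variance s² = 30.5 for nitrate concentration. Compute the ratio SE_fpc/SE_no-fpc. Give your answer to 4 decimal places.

f = n/N = 4926/38810 = 0.12692605.
SE_no-fpc = √(s²/n) = 0.078686951; SE_fpc = √((1−f)s²/n) = 0.073523848.
Ratio = √(1−f) = 0.93438426.

0.9344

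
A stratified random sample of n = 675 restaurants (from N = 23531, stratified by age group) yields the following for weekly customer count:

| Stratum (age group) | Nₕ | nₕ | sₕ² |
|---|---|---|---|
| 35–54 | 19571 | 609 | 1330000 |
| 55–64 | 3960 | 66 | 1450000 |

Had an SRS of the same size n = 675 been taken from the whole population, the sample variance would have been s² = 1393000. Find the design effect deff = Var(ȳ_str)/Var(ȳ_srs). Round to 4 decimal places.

Var(ȳ_str) = Σ Wₕ²(1−fₕ)sₕ²/nₕ with Wₕ = Nₕ/23531:
  35–54: (19571/23531)²·(1−609/19571)·1330000/609 = 1463.6955
  55–64: (3960/23531)²·(1−66/3960)·1450000/66 = 611.83516
  → Var(ȳ_str) = 2075.5307.
Var(ȳ_srs) = (1 − 675/23531)·1393000/675 = 2004.5052.
deff = 2075.5307 / 2004.5052 = 1.0354.

1.0354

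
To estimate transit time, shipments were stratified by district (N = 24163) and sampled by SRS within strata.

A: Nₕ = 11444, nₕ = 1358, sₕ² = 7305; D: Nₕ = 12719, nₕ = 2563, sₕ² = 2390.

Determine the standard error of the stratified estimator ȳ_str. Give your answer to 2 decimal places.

1.13

Var(ȳ_str) = Σₕ Wₕ²(1 − fₕ)sₕ²/nₕ with Wₕ = Nₕ/N, N = 24163.
A: Wₕ = 0.47361669; term = 0.47361669²·(1 − 0.11866480)·7305/1358 = 1.0634463.
D: Wₕ = 0.52638331; term = 0.52638331²·(1 − 0.20150955)·2390/2563 = 0.20631141.
Sum = 1.2697577.
SE = √(1.2697577) = 1.13.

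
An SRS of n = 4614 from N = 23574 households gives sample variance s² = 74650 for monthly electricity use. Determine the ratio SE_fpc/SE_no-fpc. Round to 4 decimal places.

0.8968

f = n/N = 4614/23574 = 0.19572410.
SE_no-fpc = √(s²/n) = 4.0223153; SE_fpc = √((1−f)s²/n) = 3.6072699.
Ratio = √(1−f) = 0.89681430.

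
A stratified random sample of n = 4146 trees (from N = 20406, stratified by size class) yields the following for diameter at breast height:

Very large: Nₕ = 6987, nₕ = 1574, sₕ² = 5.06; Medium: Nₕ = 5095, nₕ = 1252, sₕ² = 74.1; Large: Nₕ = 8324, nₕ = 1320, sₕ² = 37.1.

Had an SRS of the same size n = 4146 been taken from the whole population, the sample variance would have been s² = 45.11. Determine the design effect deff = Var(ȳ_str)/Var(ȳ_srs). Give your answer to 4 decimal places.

Var(ȳ_str) = Σ Wₕ²(1−fₕ)sₕ²/nₕ with Wₕ = Nₕ/20406:
  Very large: (6987/20406)²·(1−1574/6987)·5.06/1574 = 2.9198383 × 10^-4
  Medium: (5095/20406)²·(1−1252/5095)·74.1/1252 = 0.0027829967
  Large: (8324/20406)²·(1−1320/8324)·37.1/1320 = 0.0039351603
  → Var(ȳ_str) = 0.0070101408.
Var(ȳ_srs) = (1 − 4146/20406)·45.11/4146 = 0.0086697423.
deff = 0.0070101408 / 0.0086697423 = 0.8086.

0.8086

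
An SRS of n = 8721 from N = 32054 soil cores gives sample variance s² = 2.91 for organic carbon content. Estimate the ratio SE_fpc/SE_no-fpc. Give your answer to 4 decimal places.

f = n/N = 8721/32054 = 0.27207213.
SE_no-fpc = √(s²/n) = 0.018266837; SE_fpc = √((1−f)s²/n) = 0.015585026.
Ratio = √(1−f) = 0.85318689.

0.8532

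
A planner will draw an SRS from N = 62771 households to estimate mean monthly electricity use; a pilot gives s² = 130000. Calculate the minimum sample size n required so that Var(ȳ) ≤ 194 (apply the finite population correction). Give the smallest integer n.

Without fpc, n₀ = s²/D = 130000/194 = 670.1031.
With fpc, (1 − n/N)·s²/n ≤ D requires n ≥ n₀/(1 + n₀/N) = 670.1031/(1 + 670.1031/62771) = 663.0251.
Rounding up, n = 664.

664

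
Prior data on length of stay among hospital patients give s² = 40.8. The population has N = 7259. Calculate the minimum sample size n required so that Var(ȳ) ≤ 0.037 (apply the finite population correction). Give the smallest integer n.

Without fpc, n₀ = s²/D = 40.8/0.037 = 1102.7027.
With fpc, (1 − n/N)·s²/n ≤ D requires n ≥ n₀/(1 + n₀/N) = 1102.7027/(1 + 1102.7027/7259) = 957.2834.
Rounding up, n = 958.

958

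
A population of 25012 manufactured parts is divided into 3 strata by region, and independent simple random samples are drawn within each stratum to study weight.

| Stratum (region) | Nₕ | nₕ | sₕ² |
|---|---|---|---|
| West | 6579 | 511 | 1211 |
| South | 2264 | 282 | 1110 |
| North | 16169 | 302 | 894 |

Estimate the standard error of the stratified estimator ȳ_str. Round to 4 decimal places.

1.1804

Var(ȳ_str) = Σₕ Wₕ²(1 − fₕ)sₕ²/nₕ with Wₕ = Nₕ/N, N = 25012.
West: Wₕ = 0.26303374; term = 0.26303374²·(1 − 0.07767138)·1211/511 = 0.15122788.
South: Wₕ = 0.09051655; term = 0.09051655²·(1 − 0.12455830)·1110/282 = 0.028233005.
North: Wₕ = 0.64644970; term = 0.64644970²·(1 − 0.01867772)·894/302 = 1.2139805.
Sum = 1.3934414.
SE = √(1.3934414) = 1.1804.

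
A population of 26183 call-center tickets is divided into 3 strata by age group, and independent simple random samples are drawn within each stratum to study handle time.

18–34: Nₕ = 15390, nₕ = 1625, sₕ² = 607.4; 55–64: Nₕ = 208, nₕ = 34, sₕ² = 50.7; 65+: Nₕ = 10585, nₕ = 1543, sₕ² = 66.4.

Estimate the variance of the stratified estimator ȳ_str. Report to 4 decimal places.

Var(ȳ_str) = Σₕ Wₕ²(1 − fₕ)sₕ²/nₕ with Wₕ = Nₕ/N, N = 26183.
18–34: Wₕ = 0.58778597; term = 0.58778597²·(1 − 0.10558804)·607.4/1625 = 0.11550411.
55–64: Wₕ = 0.00794409; term = 0.00794409²·(1 − 0.16346154)·50.7/34 = 7.8723214 × 10^-5.
65+: Wₕ = 0.40426995; term = 0.40426995²·(1 − 0.14577232)·66.4/1543 = 0.0060078448.
Sum = 0.12159068.

0.1216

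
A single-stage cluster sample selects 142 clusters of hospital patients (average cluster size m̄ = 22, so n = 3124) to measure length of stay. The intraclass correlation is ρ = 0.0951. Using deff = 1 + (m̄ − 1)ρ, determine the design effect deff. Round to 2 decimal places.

3.00

deff = 1 + (22 − 1)·0.0951 = 1 + 1.9971 = 2.9971.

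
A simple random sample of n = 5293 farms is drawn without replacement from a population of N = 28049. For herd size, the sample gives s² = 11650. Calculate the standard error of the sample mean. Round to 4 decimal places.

1.3363

Under SRS without replacement, Var(ȳ) = (1 − f)·s²/n with f = n/N = 5293/28049 = 0.18870548.
Var(ȳ) = (1 − 0.18870548)·11650/5293 = 0.81129452·2.2010202 = 1.7856756.
SE(ȳ) = √(1.7856756) = 1.3363.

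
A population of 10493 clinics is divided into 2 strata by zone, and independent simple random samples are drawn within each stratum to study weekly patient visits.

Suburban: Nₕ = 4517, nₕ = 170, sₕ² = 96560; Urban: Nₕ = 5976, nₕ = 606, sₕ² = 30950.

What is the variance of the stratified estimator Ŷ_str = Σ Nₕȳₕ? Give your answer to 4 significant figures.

1.279 × 10^10

Var(Ŷ_str) = Σₕ Nₕ²(1 − fₕ)sₕ²/nₕ.
Suburban: 4517²·(1 − 170/4517)·96560/170 = 1.1152907 × 10^10.
Urban: 5976²·(1 − 606/5976)·30950/606 = 1.6389772 × 10^9.
Sum = 1.2791884 × 10^10.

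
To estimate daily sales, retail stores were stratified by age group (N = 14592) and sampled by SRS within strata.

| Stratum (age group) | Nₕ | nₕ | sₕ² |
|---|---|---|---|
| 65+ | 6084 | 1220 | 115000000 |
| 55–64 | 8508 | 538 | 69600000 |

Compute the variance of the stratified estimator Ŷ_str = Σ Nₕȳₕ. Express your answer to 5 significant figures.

1.1562 × 10^13

Var(Ŷ_str) = Σₕ Nₕ²(1 − fₕ)sₕ²/nₕ.
65+: 6084²·(1 − 1220/6084)·115000000/1220 = 2.7894641 × 10^12.
55–64: 8508²·(1 − 538/8508)·69600000/538 = 8.7722857 × 10^12.
Sum = 1.156175 × 10^13.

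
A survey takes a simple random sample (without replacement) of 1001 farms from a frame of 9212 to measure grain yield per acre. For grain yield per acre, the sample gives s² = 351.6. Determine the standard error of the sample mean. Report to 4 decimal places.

Under SRS without replacement, Var(ȳ) = (1 − f)·s²/n with f = n/N = 1001/9212 = 0.10866261.
Var(ȳ) = (1 − 0.10866261)·351.6/1001 = 0.89133739·0.35124875 = 0.31308114.
SE(ȳ) = √(0.31308114) = 0.5595.

0.5595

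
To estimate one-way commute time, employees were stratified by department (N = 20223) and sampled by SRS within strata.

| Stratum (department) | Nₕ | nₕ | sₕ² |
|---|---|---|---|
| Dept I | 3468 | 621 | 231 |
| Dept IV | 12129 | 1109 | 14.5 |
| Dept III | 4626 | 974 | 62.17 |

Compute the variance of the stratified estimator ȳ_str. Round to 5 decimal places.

0.01589

Var(ȳ_str) = Σₕ Wₕ²(1 − fₕ)sₕ²/nₕ with Wₕ = Nₕ/N, N = 20223.
Dept I: Wₕ = 0.17148791; term = 0.17148791²·(1 − 0.17906574)·231/621 = 0.0089804019.
Dept IV: Wₕ = 0.59976265; term = 0.59976265²·(1 − 0.09143375)·14.5/1109 = 0.0042731868.
Dept III: Wₕ = 0.22874944; term = 0.22874944²·(1 − 0.21054907)·62.17/974 = 0.002636739.
Sum = 0.015890328.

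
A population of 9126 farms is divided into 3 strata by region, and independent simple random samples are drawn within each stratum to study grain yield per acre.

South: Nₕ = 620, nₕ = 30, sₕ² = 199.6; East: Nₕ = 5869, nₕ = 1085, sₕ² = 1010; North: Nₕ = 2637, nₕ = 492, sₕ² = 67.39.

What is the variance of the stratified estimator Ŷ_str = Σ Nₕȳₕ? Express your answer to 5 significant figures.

2.9345 × 10^7

Var(Ŷ_str) = Σₕ Nₕ²(1 − fₕ)sₕ²/nₕ.
South: 620²·(1 − 30/620)·199.6/30 = 2.4337893 × 10^6.
East: 5869²·(1 − 1085/5869)·1010/1085 = 2.6136469 × 10^7.
North: 2637²·(1 − 492/2637)·67.39/492 = 774761.05.
Sum = 2.9345019 × 10^7.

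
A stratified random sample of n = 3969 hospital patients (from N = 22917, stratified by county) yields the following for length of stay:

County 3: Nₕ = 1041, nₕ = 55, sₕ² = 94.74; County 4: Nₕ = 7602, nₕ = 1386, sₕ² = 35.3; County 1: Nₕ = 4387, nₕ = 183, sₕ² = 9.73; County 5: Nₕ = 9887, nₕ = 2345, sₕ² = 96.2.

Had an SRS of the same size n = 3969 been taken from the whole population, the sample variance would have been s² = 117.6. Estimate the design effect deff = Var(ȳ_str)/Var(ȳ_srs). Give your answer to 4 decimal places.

Var(ȳ_str) = Σ Wₕ²(1−fₕ)sₕ²/nₕ with Wₕ = Nₕ/22917:
  County 3: (1041/22917)²·(1−55/1041)·94.74/55 = 0.0033665325
  County 4: (7602/22917)²·(1−1386/7602)·35.3/1386 = 0.0022915789
  County 1: (4387/22917)²·(1−183/4387)·9.73/183 = 0.0018671386
  County 5: (9887/22917)²·(1−2345/9887)·96.2/2345 = 0.0058246222
  → Var(ȳ_str) = 0.013349872.
Var(ȳ_srs) = (1 − 3969/22917)·117.6/3969 = 0.024498068.
deff = 0.013349872 / 0.024498068 = 0.5449.

0.5449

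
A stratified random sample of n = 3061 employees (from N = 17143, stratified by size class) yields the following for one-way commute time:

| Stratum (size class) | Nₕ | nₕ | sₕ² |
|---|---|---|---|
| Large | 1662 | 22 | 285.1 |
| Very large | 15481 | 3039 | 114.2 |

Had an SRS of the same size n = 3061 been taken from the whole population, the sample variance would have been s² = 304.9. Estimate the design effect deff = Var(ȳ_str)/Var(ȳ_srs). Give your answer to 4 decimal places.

1.7699

Var(ȳ_str) = Σ Wₕ²(1−fₕ)sₕ²/nₕ with Wₕ = Nₕ/17143:
  Large: (1662/17143)²·(1−22/1662)·285.1/22 = 0.12019205
  Very large: (15481/17143)²·(1−3039/15481)·114.2/3039 = 0.024629237
  → Var(ȳ_str) = 0.14482129.
Var(ȳ_srs) = (1 − 3061/17143)·304.9/3061 = 0.081822286.
deff = 0.14482129 / 0.081822286 = 1.7699.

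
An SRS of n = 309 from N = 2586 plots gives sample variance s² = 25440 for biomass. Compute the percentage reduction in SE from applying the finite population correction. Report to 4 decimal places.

f = n/N = 309/2586 = 0.11948956.
SE_no-fpc = √(s²/n) = 9.0735934; SE_fpc = √((1−f)s²/n) = 8.5142533.
Ratio = √(1−f) = 0.93835518. Reduction = 100·(1 − 0.93835518) = 6.1645%.

6.1645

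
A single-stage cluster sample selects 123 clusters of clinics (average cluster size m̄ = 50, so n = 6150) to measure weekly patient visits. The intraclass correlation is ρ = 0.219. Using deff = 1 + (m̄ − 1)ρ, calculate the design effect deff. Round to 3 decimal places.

deff = 1 + (50 − 1)·0.219 = 1 + 10.731 = 11.731.

11.731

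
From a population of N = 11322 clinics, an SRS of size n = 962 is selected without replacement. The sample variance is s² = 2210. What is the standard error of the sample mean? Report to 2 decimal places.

1.45

Under SRS without replacement, Var(ȳ) = (1 − f)·s²/n with f = n/N = 962/11322 = 0.08496732.
Var(ȳ) = (1 − 0.08496732)·2210/962 = 0.91503268·2.2972973 = 2.1021021.
SE(ȳ) = √(2.1021021) = 1.45.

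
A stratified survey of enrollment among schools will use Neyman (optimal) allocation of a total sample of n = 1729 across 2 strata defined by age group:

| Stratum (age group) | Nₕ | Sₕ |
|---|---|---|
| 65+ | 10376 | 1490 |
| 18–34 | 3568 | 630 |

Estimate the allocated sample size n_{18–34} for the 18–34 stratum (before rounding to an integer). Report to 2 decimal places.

219.48

Neyman allocation: nₕ = n·NₕSₕ / Σⱼ NⱼSⱼ.
Σ NⱼSⱼ = 10376·1490 + 3568·630 = 1.770808 × 10^7.
n_{18–34} = 1729·3568·630 / (1.770808 × 10^7) = 219.48.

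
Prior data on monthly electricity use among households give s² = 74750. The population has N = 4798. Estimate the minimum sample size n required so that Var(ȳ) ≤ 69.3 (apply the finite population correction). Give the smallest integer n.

881

Without fpc, n₀ = s²/D = 74750/69.3 = 1078.6436.
With fpc, (1 − n/N)·s²/n ≤ D requires n ≥ n₀/(1 + n₀/N) = 1078.6436/(1 + 1078.6436/4798) = 880.6612.
Rounding up, n = 881.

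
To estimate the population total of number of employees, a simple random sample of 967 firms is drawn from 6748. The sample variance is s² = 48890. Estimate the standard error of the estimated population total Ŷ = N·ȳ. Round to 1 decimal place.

Var(Ŷ) = N²·Var(ȳ) = N²·(1 − n/N)·s²/n.
f = 967/6748 = 0.14330172; Var(ȳ) = 0.85669828·48890/967 = 43.313318.
Var(Ŷ) = 6748² · 43.313318 = 1.9722938 × 10^9.
SE(Ŷ) = √(1.9722938 × 10^9) = 44410.5.

44410.5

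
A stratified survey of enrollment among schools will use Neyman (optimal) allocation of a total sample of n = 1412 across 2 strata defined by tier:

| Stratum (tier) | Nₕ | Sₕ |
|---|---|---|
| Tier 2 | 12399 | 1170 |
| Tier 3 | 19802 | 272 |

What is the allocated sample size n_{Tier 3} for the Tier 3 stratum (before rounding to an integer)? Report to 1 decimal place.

Neyman allocation: nₕ = n·NₕSₕ / Σⱼ NⱼSⱼ.
Σ NⱼSⱼ = 12399·1170 + 19802·272 = 1.9892974 × 10^7.
n_{Tier 3} = 1412·19802·272 / (1.9892974 × 10^7) = 382.3.

382.3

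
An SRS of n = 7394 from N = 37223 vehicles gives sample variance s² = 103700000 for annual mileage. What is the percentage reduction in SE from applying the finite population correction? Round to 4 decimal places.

f = n/N = 7394/37223 = 0.19864063.
SE_no-fpc = √(s²/n) = 118.42671; SE_fpc = √((1−f)s²/n) = 106.01402.
Ratio = √(1−f) = 0.89518678. Reduction = 100·(1 − 0.89518678) = 10.4813%.

10.4813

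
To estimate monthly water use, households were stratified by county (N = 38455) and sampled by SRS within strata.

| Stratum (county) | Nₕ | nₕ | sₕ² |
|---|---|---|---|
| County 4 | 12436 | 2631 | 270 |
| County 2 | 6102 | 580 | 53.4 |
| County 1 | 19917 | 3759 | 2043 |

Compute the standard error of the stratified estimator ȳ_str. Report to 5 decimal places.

Var(ȳ_str) = Σₕ Wₕ²(1 − fₕ)sₕ²/nₕ with Wₕ = Nₕ/N, N = 38455.
County 4: Wₕ = 0.32339098; term = 0.32339098²·(1 − 0.21156320)·270/2631 = 0.0084618553.
County 2: Wₕ = 0.15867898; term = 0.15867898²·(1 − 0.09505080)·53.4/580 = 0.0020978587.
County 1: Wₕ = 0.51793005; term = 0.51793005²·(1 − 0.18873324)·2043/3759 = 0.11827745.
Sum = 0.12883716.
SE = √(0.12883716) = 0.35894.

0.35894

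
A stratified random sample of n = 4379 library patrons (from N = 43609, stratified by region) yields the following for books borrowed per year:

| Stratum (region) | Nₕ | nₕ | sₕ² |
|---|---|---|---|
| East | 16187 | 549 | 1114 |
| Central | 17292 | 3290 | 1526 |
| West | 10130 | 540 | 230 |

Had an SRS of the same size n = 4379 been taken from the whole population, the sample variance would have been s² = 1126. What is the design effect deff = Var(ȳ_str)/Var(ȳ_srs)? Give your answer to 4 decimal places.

Var(ȳ_str) = Σ Wₕ²(1−fₕ)sₕ²/nₕ with Wₕ = Nₕ/43609:
  East: (16187/43609)²·(1−549/16187)·1114/549 = 0.27008979
  Central: (17292/43609)²·(1−3290/17292)·1526/3290 = 0.059052961
  West: (10130/43609)²·(1−540/10130)·230/540 = 0.021757544
  → Var(ȳ_str) = 0.3509003.
Var(ȳ_srs) = (1 − 4379/43609)·1126/4379 = 0.23131597.
deff = 0.3509003 / 0.23131597 = 1.5170.

1.5170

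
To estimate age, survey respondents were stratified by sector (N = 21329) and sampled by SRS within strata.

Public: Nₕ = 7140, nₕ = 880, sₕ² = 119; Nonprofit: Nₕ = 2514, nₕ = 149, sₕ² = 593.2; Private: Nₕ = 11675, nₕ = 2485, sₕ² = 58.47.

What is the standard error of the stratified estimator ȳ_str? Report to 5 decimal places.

0.26621

Var(ȳ_str) = Σₕ Wₕ²(1 − fₕ)sₕ²/nₕ with Wₕ = Nₕ/N, N = 21329.
Public: Wₕ = 0.33475550; term = 0.33475550²·(1 − 0.12324930)·119/880 = 0.013286049.
Nonprofit: Wₕ = 0.11786769; term = 0.11786769²·(1 − 0.05926810)·593.2/149 = 0.052031974.
Private: Wₕ = 0.54737681; term = 0.54737681²·(1 − 0.21284797)·58.47/2485 = 0.0055492988.
Sum = 0.070867322.
SE = √(0.070867322) = 0.26621.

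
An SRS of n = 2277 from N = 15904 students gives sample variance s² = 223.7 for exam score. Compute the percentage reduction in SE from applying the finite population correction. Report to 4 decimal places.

7.4350

f = n/N = 2277/15904 = 0.14317153.
SE_no-fpc = √(s²/n) = 0.31343788; SE_fpc = √((1−f)s²/n) = 0.29013386.
Ratio = √(1−f) = 0.92565030. Reduction = 100·(1 − 0.92565030) = 7.4350%.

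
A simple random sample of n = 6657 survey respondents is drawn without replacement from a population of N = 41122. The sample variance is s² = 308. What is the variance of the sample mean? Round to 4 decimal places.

Under SRS without replacement, Var(ȳ) = (1 − f)·s²/n with f = n/N = 6657/41122 = 0.16188415.
Var(ȳ) = (1 − 0.16188415)·308/6657 = 0.83811585·0.046267087 = 0.038777179.

0.0388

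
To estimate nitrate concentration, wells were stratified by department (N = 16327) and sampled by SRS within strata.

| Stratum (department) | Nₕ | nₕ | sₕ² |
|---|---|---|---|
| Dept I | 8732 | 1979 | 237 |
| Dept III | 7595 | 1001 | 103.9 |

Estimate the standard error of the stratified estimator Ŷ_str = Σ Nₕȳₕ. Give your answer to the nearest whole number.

3501

Var(Ŷ_str) = Σₕ Nₕ²(1 − fₕ)sₕ²/nₕ.
Dept I: 8732²·(1 − 1979/8732)·237/1979 = 7.0617612 × 10^6.
Dept III: 7595²·(1 − 1001/7595)·103.9/1001 = 5.1982623 × 10^6.
Sum = 1.2260024 × 10^7.
SE = √(1.2260024 × 10^7) = 3501.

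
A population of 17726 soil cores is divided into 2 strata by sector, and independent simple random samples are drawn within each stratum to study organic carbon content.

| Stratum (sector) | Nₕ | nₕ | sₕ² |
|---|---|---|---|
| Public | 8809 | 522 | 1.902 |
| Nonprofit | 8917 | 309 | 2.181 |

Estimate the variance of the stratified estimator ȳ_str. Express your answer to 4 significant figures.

Var(ȳ_str) = Σₕ Wₕ²(1 − fₕ)sₕ²/nₕ with Wₕ = Nₕ/N, N = 17726.
Public: Wₕ = 0.49695363; term = 0.49695363²·(1 − 0.05925758)·1.902/522 = 8.4653022 × 10^-4.
Nonprofit: Wₕ = 0.50304637; term = 0.50304637²·(1 − 0.03465291)·2.181/309 = 0.0017242361.
Sum = 0.0025707663.

0.002571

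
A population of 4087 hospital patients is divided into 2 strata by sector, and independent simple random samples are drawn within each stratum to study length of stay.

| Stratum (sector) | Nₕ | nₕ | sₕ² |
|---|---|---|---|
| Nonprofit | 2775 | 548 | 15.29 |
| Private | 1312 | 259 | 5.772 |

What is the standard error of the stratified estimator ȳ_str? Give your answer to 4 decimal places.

0.1103

Var(ȳ_str) = Σₕ Wₕ²(1 − fₕ)sₕ²/nₕ with Wₕ = Nₕ/N, N = 4087.
Nonprofit: Wₕ = 0.67898214; term = 0.67898214²·(1 − 0.19747748)·15.29/548 = 0.010322879.
Private: Wₕ = 0.32101786; term = 0.32101786²·(1 − 0.19740854)·5.772/259 = 0.0018432298.
Sum = 0.012166109.
SE = √(0.012166109) = 0.1103.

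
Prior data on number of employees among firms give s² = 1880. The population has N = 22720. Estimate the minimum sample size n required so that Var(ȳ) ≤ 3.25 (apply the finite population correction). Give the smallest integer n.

Without fpc, n₀ = s²/D = 1880/3.25 = 578.4615.
With fpc, (1 − n/N)·s²/n ≤ D requires n ≥ n₀/(1 + n₀/N) = 578.4615/(1 + 578.4615/22720) = 564.0993.
Rounding up, n = 565.

565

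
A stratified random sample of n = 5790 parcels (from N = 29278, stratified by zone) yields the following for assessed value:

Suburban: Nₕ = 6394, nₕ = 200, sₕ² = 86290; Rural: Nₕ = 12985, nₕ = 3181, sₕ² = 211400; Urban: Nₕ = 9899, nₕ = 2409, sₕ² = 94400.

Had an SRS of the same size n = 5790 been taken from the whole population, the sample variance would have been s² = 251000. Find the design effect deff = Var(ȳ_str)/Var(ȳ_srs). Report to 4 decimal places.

0.9544

Var(ȳ_str) = Σ Wₕ²(1−fₕ)sₕ²/nₕ with Wₕ = Nₕ/29278:
  Suburban: (6394/29278)²·(1−200/6394)·86290/200 = 19.933864
  Rural: (12985/29278)²·(1−3181/12985)·211400/3181 = 9.8696956
  Urban: (9899/29278)²·(1−2409/9899)·94400/2409 = 3.3894211
  → Var(ȳ_str) = 33.192981.
Var(ȳ_srs) = (1 − 5790/29278)·251000/5790 = 34.777615.
deff = 33.192981 / 34.777615 = 0.9544.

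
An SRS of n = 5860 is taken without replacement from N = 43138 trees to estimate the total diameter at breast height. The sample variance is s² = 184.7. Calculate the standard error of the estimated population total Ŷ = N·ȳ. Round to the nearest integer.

7119

Var(Ŷ) = N²·Var(ȳ) = N²·(1 − n/N)·s²/n.
f = 5860/43138 = 0.13584311; Var(ȳ) = 0.86415689·184.7/5860 = 0.027237163.
Var(Ŷ) = 43138² · 0.027237163 = 5.0685284 × 10^7.
SE(Ŷ) = √(5.0685284 × 10^7) = 7119.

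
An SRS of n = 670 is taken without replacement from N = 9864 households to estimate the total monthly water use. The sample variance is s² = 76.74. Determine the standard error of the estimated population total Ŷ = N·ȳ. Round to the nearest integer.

Var(Ŷ) = N²·Var(ȳ) = N²·(1 − n/N)·s²/n.
f = 670/9864 = 0.06792376; Var(ȳ) = 0.93207624·76.74/670 = 0.10675751.
Var(Ŷ) = 9864² · 0.10675751 = 1.0387345 × 10^7.
SE(Ŷ) = √(1.0387345 × 10^7) = 3223.

3223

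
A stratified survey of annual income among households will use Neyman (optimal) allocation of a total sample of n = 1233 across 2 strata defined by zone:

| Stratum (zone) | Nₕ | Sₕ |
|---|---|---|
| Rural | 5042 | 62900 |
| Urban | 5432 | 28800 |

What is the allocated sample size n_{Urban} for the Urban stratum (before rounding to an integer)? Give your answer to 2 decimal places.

407.30

Neyman allocation: nₕ = n·NₕSₕ / Σⱼ NⱼSⱼ.
Σ NⱼSⱼ = 5042·62900 + 5432·28800 = 4.735834 × 10^8.
n_{Urban} = 1233·5432·28800 / (4.735834 × 10^8) = 407.30.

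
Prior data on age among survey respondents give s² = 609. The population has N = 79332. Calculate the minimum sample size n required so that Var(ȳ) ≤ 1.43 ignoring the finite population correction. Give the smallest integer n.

Without fpc, n₀ = s²/D = 609/1.43 = 425.8741.
Rounding up, n = 426.

426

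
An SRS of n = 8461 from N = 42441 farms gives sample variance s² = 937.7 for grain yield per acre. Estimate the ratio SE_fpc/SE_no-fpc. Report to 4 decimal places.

0.8948

f = n/N = 8461/42441 = 0.19935911.
SE_no-fpc = √(s²/n) = 0.33290561; SE_fpc = √((1−f)s²/n) = 0.29787907.
Ratio = √(1−f) = 0.89478539.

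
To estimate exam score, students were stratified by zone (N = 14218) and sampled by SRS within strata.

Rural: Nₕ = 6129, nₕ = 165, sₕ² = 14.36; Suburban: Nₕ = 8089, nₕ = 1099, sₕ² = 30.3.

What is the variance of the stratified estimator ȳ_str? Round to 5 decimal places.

0.02345

Var(ȳ_str) = Σₕ Wₕ²(1 − fₕ)sₕ²/nₕ with Wₕ = Nₕ/N, N = 14218.
Rural: Wₕ = 0.43107329; term = 0.43107329²·(1 − 0.02692119)·14.36/165 = 0.015736956.
Suburban: Wₕ = 0.56892671; term = 0.56892671²·(1 − 0.13586352)·30.3/1099 = 0.0077115189.
Sum = 0.023448475.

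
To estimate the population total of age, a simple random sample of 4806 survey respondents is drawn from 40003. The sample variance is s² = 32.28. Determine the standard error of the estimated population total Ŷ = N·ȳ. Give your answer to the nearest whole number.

Var(Ŷ) = N²·Var(ȳ) = N²·(1 − n/N)·s²/n.
f = 4806/40003 = 0.12014099; Var(ȳ) = 0.87985901·32.28/4806 = 0.0059096648.
Var(Ŷ) = 40003² · 0.0059096648 = 9.4568821 × 10^6.
SE(Ŷ) = √(9.4568821 × 10^6) = 3075.

3075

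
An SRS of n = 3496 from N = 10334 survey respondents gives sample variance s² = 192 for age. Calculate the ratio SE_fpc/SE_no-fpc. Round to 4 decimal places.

f = n/N = 3496/10334 = 0.33830075.
SE_no-fpc = √(s²/n) = 0.23434997; SE_fpc = √((1−f)s²/n) = 0.19063174.
Ratio = √(1−f) = 0.81344898.

0.8134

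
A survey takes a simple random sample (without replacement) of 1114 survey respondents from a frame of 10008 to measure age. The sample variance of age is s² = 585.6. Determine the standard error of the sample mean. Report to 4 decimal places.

0.6835

Under SRS without replacement, Var(ȳ) = (1 − f)·s²/n with f = n/N = 1114/10008 = 0.11131095.
Var(ȳ) = (1 − 0.11131095)·585.6/1114 = 0.88868905·0.52567325 = 0.46716006.
SE(ȳ) = √(0.46716006) = 0.6835.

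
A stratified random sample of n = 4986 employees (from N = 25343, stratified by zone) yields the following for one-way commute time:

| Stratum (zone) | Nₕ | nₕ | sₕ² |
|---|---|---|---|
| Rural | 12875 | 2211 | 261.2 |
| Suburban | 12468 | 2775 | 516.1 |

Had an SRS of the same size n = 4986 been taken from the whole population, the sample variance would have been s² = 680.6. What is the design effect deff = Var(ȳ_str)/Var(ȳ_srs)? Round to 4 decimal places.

0.5495

Var(ȳ_str) = Σ Wₕ²(1−fₕ)sₕ²/nₕ with Wₕ = Nₕ/25343:
  Rural: (12875/25343)²·(1−2211/12875)·261.2/2211 = 0.025254325
  Suburban: (12468/25343)²·(1−2775/12468)·516.1/2775 = 0.034995309
  → Var(ȳ_str) = 0.060249634.
Var(ȳ_srs) = (1 − 4986/25343)·680.6/4986 = 0.10964666.
deff = 0.060249634 / 0.10964666 = 0.5495.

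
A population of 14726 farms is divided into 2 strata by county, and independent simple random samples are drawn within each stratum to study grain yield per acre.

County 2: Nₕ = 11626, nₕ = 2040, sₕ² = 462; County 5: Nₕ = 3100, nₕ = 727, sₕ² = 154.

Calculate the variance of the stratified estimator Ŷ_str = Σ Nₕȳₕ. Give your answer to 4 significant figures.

Var(Ŷ_str) = Σₕ Nₕ²(1 − fₕ)sₕ²/nₕ.
County 2: 11626²·(1 − 2040/11626)·462/2040 = 2.5239431 × 10^7.
County 5: 3100²·(1 − 727/3100)·154/727 = 1.5582809 × 10^6.
Sum = 2.6797712 × 10^7.

2.680 × 10^7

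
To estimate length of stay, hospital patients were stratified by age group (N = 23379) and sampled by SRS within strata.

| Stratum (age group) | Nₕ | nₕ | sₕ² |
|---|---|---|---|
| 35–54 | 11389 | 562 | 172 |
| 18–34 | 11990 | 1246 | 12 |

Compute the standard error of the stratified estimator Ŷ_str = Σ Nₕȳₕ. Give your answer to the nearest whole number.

Var(Ŷ_str) = Σₕ Nₕ²(1 − fₕ)sₕ²/nₕ.
35–54: 11389²·(1 − 562/11389)·172/562 = 3.7738607 × 10^7.
18–34: 11990²·(1 − 1246/11990)·12/1246 = 1.2406474 × 10^6.
Sum = 3.8979254 × 10^7.
SE = √(3.8979254 × 10^7) = 6243.

6243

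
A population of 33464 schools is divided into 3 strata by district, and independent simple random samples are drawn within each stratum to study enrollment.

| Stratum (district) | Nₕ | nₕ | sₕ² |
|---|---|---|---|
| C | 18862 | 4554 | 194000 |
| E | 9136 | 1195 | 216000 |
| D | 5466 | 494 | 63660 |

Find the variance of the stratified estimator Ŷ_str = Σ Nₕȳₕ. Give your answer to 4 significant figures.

2.811 × 10^10

Var(Ŷ_str) = Σₕ Nₕ²(1 − fₕ)sₕ²/nₕ.
C: 18862²·(1 − 4554/18862)·194000/4554 = 1.1496758 × 10^10.
E: 9136²·(1 − 1195/9136)·216000/1195 = 1.3113455 × 10^10.
D: 5466²·(1 − 494/5466)·63660/494 = 3.5021959 × 10^9.
Sum = 2.8112409 × 10^10.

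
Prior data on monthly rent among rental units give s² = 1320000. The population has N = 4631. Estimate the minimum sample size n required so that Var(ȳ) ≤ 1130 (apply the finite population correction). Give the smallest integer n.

933

Without fpc, n₀ = s²/D = 1320000/1130 = 1168.1416.
With fpc, (1 − n/N)·s²/n ≤ D requires n ≥ n₀/(1 + n₀/N) = 1168.1416/(1 + 1168.1416/4631) = 932.8387.
Rounding up, n = 933.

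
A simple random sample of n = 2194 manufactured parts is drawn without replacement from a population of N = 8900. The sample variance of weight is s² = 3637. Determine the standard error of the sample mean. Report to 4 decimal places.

1.1176

Under SRS without replacement, Var(ȳ) = (1 − f)·s²/n with f = n/N = 2194/8900 = 0.24651685.
Var(ȳ) = (1 − 0.24651685)·3637/2194 = 0.75348315·1.6577028 = 1.2490511.
SE(ȳ) = √(1.2490511) = 1.1176.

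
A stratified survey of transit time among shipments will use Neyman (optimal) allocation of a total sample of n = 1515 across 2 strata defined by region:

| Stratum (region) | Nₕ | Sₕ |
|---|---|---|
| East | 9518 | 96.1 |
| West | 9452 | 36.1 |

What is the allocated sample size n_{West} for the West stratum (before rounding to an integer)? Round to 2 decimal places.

411.61

Neyman allocation: nₕ = n·NₕSₕ / Σⱼ NⱼSⱼ.
Σ NⱼSⱼ = 9518·96.1 + 9452·36.1 = 1.255897 × 10^6.
n_{West} = 1515·9452·36.1 / (1.255897 × 10^6) = 411.61.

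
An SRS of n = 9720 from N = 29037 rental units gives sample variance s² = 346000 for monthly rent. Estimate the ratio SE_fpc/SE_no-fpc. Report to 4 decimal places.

f = n/N = 9720/29037 = 0.33474532.
SE_no-fpc = √(s²/n) = 5.9662977; SE_fpc = √((1−f)s²/n) = 4.8663001.
Ratio = √(1−f) = 0.81563146.

0.8156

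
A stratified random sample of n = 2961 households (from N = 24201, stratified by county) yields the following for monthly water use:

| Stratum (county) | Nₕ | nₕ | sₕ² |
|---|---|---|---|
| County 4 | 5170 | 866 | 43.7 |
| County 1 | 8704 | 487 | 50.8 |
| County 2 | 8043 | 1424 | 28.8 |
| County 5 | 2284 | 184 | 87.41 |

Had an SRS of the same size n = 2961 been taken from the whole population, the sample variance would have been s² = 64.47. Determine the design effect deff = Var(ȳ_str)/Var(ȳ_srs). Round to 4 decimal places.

1.0667

Var(ȳ_str) = Σ Wₕ²(1−fₕ)sₕ²/nₕ with Wₕ = Nₕ/24201:
  County 4: (5170/24201)²·(1−866/5170)·43.7/866 = 0.001917166
  County 1: (8704/24201)²·(1−487/8704)·50.8/487 = 0.012737972
  County 2: (8043/24201)²·(1−1424/8043)·28.8/1424 = 0.0018383421
  County 5: (2284/24201)²·(1−184/2284)·87.41/184 = 0.0038903804
  → Var(ȳ_str) = 0.020383861.
Var(ȳ_srs) = (1 − 2961/24201)·64.47/2961 = 0.01910911.
deff = 0.020383861 / 0.01910911 = 1.0667.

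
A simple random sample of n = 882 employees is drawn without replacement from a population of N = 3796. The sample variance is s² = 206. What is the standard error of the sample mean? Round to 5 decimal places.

Under SRS without replacement, Var(ȳ) = (1 − f)·s²/n with f = n/N = 882/3796 = 0.23234984.
Var(ȳ) = (1 − 0.23234984)·206/882 = 0.76765016·0.23356009 = 0.17929244.
SE(ȳ) = √(0.17929244) = 0.42343.

0.42343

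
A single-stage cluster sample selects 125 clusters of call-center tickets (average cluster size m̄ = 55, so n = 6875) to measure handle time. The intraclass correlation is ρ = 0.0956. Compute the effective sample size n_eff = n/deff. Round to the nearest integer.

deff = 1 + (55 − 1)·0.0956 = 1 + 5.1624 = 6.1624.
n_eff = 6875 / 6.1624 = 1116.

1116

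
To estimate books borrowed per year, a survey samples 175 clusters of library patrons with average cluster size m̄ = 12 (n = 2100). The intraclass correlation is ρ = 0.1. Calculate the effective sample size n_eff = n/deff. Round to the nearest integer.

1000

deff = 1 + (12 − 1)·0.1 = 1 + 1.1 = 2.1.
n_eff = 2100 / 2.1 = 1000.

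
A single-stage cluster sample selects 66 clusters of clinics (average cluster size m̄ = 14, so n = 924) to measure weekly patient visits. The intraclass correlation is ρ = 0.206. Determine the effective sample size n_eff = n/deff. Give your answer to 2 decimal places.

251.22

deff = 1 + (14 − 1)·0.206 = 1 + 2.678 = 3.678.
n_eff = 924 / 3.678 = 251.22.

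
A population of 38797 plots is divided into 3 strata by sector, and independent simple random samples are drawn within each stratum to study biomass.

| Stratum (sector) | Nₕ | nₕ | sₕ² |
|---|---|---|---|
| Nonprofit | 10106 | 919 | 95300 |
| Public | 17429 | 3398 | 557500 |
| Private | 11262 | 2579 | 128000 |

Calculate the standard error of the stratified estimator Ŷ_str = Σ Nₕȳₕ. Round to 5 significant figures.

Var(Ŷ_str) = Σₕ Nₕ²(1 − fₕ)sₕ²/nₕ.
Nonprofit: 10106²·(1 − 919/10106)·95300/919 = 9.627874 × 10^9.
Public: 17429²·(1 − 3398/17429)·557500/3398 = 4.0122002 × 10^10.
Private: 11262²·(1 − 2579/11262)·128000/2579 = 4.8533761 × 10^9.
Sum = 5.4603252 × 10^10.
SE = √(5.4603252 × 10^10) = 233670.

233670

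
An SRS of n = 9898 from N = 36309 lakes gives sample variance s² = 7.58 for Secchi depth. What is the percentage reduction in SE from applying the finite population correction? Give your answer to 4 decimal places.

f = n/N = 9898/36309 = 0.27260459.
SE_no-fpc = √(s²/n) = 0.027673295; SE_fpc = √((1−f)s²/n) = 0.023601856.
Ratio = √(1−f) = 0.85287479. Reduction = 100·(1 − 0.85287479) = 14.7125%.

14.7125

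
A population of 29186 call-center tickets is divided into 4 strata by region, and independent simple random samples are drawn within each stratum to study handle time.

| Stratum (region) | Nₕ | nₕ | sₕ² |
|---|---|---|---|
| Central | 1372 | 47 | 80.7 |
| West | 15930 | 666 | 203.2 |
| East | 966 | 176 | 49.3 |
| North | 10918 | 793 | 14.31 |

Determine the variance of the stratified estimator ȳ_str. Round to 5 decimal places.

Var(ȳ_str) = Σₕ Wₕ²(1 − fₕ)sₕ²/nₕ with Wₕ = Nₕ/N, N = 29186.
Central: Wₕ = 0.04700884; term = 0.04700884²·(1 − 0.03425656)·80.7/47 = 0.0036643463.
West: Wₕ = 0.54580963; term = 0.54580963²·(1 − 0.04180791)·203.2/666 = 0.087093241.
East: Wₕ = 0.03309806; term = 0.03309806²·(1 − 0.18219462)·49.3/176 = 2.5095122 × 10^-4.
North: Wₕ = 0.37408346; term = 0.37408346²·(1 − 0.07263235)·14.31/793 = 0.0023418303.
Sum = 0.093350369.

0.09335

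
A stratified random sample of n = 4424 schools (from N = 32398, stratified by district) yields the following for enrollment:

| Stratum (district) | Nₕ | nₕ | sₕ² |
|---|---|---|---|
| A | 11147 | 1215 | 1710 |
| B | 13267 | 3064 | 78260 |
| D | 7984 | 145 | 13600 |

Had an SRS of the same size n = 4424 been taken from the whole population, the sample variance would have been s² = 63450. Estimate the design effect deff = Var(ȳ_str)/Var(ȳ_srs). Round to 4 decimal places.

0.7296

Var(ȳ_str) = Σ Wₕ²(1−fₕ)sₕ²/nₕ with Wₕ = Nₕ/32398:
  A: (11147/32398)²·(1−1215/11147)·1710/1215 = 0.1484493
  B: (13267/32398)²·(1−3064/13267)·78260/3064 = 3.2939371
  D: (7984/32398)²·(1−145/7984)·13600/145 = 5.592625
  → Var(ȳ_str) = 9.0350114.
Var(ȳ_srs) = (1 − 4424/32398)·63450/4424 = 12.38377.
deff = 9.0350114 / 12.38377 = 0.7296.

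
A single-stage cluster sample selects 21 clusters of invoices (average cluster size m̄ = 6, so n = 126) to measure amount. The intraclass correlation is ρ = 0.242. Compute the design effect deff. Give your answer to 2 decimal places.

deff = 1 + (6 − 1)·0.242 = 1 + 1.21 = 2.21.

2.21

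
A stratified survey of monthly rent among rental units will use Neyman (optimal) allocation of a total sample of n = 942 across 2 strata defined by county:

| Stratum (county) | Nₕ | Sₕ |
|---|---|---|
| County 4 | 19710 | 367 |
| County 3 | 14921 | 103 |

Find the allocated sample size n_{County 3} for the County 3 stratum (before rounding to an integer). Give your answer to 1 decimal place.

Neyman allocation: nₕ = n·NₕSₕ / Σⱼ NⱼSⱼ.
Σ NⱼSⱼ = 19710·367 + 14921·103 = 8.770433 × 10^6.
n_{County 3} = 942·14921·103 / (8.770433 × 10^6) = 165.1.

165.1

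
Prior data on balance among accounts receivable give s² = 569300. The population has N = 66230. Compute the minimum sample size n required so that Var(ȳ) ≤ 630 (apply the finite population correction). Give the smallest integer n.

892

Without fpc, n₀ = s²/D = 569300/630 = 903.6508.
With fpc, (1 − n/N)·s²/n ≤ D requires n ≥ n₀/(1 + n₀/N) = 903.6508/(1 + 903.6508/66230) = 891.4872.
Rounding up, n = 892.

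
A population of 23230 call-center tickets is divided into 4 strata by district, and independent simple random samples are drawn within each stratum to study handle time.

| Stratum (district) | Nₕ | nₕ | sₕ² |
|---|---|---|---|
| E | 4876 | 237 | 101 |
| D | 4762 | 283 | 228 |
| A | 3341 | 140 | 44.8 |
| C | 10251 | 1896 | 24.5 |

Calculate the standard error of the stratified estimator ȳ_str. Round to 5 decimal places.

0.24104

Var(ȳ_str) = Σₕ Wₕ²(1 − fₕ)sₕ²/nₕ with Wₕ = Nₕ/N, N = 23230.
E: Wₕ = 0.20990099; term = 0.20990099²·(1 − 0.04860541)·101/237 = 0.017863341.
D: Wₕ = 0.20499354; term = 0.20499354²·(1 − 0.05942881)·228/283 = 0.031843474.
A: Wₕ = 0.14382264; term = 0.14382264²·(1 − 0.04190362)·44.8/140 = 0.006341817.
C: Wₕ = 0.44128282; term = 0.44128282²·(1 − 0.18495757)·24.5/1896 = 0.0020508884.
Sum = 0.05809952.
SE = √(0.05809952) = 0.24104.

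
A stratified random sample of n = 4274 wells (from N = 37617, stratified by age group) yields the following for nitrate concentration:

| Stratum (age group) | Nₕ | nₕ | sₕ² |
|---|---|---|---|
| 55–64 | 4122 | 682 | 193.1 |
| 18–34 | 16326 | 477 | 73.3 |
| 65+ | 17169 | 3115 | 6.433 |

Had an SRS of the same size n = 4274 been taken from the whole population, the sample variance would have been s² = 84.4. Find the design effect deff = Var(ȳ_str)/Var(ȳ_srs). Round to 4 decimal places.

Var(ȳ_str) = Σ Wₕ²(1−fₕ)sₕ²/nₕ with Wₕ = Nₕ/37617:
  55–64: (4122/37617)²·(1−682/4122)·193.1/682 = 0.0028372396
  18–34: (16326/37617)²·(1−477/16326)·73.3/477 = 0.028099522
  65+: (17169/37617)²·(1−3115/17169)·6.433/3115 = 3.521536 × 10^-4
  → Var(ȳ_str) = 0.031288915.
Var(ȳ_srs) = (1 − 4274/37617)·84.4/4274 = 0.017503643.
deff = 0.031288915 / 0.017503643 = 1.7876.

1.7876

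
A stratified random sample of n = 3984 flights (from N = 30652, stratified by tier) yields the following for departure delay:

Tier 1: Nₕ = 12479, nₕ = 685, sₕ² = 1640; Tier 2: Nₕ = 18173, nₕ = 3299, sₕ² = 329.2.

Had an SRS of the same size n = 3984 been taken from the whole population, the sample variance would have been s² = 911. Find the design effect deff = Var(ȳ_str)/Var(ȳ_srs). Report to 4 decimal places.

2.0295

Var(ȳ_str) = Σ Wₕ²(1−fₕ)sₕ²/nₕ with Wₕ = Nₕ/30652:
  Tier 1: (12479/30652)²·(1−685/12479)·1640/685 = 0.3750391
  Tier 2: (18173/30652)²·(1−3299/18173)·329.2/3299 = 0.02870875
  → Var(ȳ_str) = 0.40374785.
Var(ȳ_srs) = (1 − 3984/30652)·911/3984 = 0.19894392.
deff = 0.40374785 / 0.19894392 = 2.0295.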